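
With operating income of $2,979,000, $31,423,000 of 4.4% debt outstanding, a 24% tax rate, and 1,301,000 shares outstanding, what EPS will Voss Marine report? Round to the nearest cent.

$0.93

Pre-tax income = $2,979,000 − $1,382,612.00 = $1,596,388.00.
Net income = $1,596,388.00 × (1 − 0.24) = $1,213,254.88.
Per share: $1,213,254.88 / 1,301,000 shares = $0.93.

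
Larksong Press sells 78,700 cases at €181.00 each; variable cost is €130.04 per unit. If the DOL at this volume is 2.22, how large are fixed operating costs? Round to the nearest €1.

Total contribution margin = 78,700 × €50.96 = €4,010,552.00.
Since DOL = CM ÷ EBIT, EBIT = €4,010,552.00 ÷ 2.22 = €1,806,554.95.
Fixed costs = CM − EBIT = €4,010,552.00 − €1,806,554.95 = €2,203,997.

€2,203,997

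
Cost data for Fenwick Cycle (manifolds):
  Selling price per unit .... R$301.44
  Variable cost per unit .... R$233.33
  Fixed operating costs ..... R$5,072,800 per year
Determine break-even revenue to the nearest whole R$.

CM per unit = R$301.44 − R$233.33 = R$68.11; CM ratio = R$68.11 / R$301.44 = 0.2259.
Break-even sales = FC ÷ CM ratio = R$5,072,800 × R$301.44 / R$68.11 = R$22,451,106.

R$22,451,106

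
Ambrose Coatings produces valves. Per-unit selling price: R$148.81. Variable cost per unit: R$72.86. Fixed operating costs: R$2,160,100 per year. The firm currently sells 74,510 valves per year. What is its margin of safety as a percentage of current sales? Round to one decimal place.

Contribution margin per unit = R$148.81 − R$72.86 = R$75.95. Break-even units = R$2,160,100 ÷ R$75.95 = 28,441.08; break-even revenue = 28,441.08 × R$148.81 = R$4,232,317.06.
Current sales = 74,510 × R$148.81 = R$11,087,833.10.
Margin of safety = (R$11,087,833.10 − R$4,232,317.06) ÷ R$11,087,833.10 = 61.8%.

61.8%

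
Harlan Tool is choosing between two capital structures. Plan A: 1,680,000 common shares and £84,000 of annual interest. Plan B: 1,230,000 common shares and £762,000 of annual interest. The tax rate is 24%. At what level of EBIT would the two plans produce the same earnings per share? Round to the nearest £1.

At indifference, (EBIT − 84,000)(1 − t)/1,680,000 = (EBIT − 762,000)(1 − t)/1,230,000.
The (1 − t) factor cancels: (EBIT − 84,000) × 1,230,000 = (EBIT − 762,000) × 1,680,000.
EBIT × (1,680,000 − 1,230,000) = 762,000 × 1,680,000 − 84,000 × 1,230,000 = 1,176,840,000,000, so EBIT = 1,176,840,000,000 ÷ 450,000 = 2,615,200.00.

£2,615,200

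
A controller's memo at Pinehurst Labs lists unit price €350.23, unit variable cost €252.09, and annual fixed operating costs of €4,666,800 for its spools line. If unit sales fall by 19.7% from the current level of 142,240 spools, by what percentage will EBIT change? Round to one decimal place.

-29.6%

At 142,240 units, contribution = 142,240 × €98.14 = €13,959,433.60.
EBIT = €13,959,433.60 − €4,666,800 = €9,292,633.60.
Degree of operating leverage = €13,959,433.60 / €9,292,633.60 = 1.5022.
Operating income changes by 1.5022 × -19.7% = -29.6%.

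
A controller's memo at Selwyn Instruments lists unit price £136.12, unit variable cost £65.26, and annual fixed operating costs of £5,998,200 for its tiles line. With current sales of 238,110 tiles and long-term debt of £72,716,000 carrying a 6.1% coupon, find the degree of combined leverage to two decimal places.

2.62

Total contribution margin = 238,110 × £70.86 = £16,872,474.60.
Operating income = contribution − fixed costs = £16,872,474.60 − £5,998,200 = £10,874,274.60. Interest = £4,435,676.00, so EBIT − I = £6,438,598.60.
DCL = contribution ÷ (EBIT − I) = £16,872,474.60 ÷ £6,438,598.60 = 2.6205.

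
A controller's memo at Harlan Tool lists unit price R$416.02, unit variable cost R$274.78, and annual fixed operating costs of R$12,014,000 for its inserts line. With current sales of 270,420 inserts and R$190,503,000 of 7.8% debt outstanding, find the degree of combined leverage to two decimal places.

3.37

Total contribution margin = 270,420 × R$141.24 = R$38,194,120.80.
Subtracting fixed costs: EBIT = R$38,194,120.80 − R$12,014,000 = R$26,180,120.80. Interest = R$14,859,234.00, so EBIT − I = R$11,320,886.80.
Degree of total leverage = total CM / (EBIT − interest) = R$38,194,120.80 / R$11,320,886.80 = 3.3738.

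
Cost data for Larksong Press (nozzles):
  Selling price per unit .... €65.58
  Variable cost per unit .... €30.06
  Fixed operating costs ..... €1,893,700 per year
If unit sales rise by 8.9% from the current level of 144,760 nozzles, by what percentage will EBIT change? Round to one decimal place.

+14.1%

At 144,760 units, contribution = 144,760 × €35.52 = €5,141,875.20.
Operating income = contribution − fixed costs = €5,141,875.20 − €1,893,700 = €3,248,175.20.
DOL = contribution ÷ EBIT = €5,141,875.20 ÷ €3,248,175.20 = 1.5830.
Operating income changes by 1.5830 × +8.9% = +14.1%.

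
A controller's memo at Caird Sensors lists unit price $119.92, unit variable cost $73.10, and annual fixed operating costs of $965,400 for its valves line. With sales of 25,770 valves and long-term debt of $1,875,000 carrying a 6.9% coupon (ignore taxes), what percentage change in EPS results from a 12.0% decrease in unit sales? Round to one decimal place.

-129.5%

Total contribution margin = 25,770 × $46.82 = $1,206,551.40.
EBIT = $1,206,551.40 − $965,400 = $241,151.40.
Interest = $129,375.00, so EBIT − I = $111,776.40.
Degree of combined leverage = contribution ÷ (EBIT − I) = $1,206,551.40 ÷ $111,776.40 = 10.7943.
%ΔEPS = DCL × %ΔSales = 10.7943 × -12.0% = -129.5%.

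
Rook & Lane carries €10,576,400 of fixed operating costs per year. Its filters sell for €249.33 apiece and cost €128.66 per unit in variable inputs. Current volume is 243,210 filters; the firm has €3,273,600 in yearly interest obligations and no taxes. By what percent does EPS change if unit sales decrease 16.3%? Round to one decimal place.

Total contribution margin = 243,210 × €120.67 = €29,348,150.70.
Subtracting fixed costs: EBIT = €29,348,150.70 − €10,576,400 = €18,771,750.70.
After interest of €3,273,600.00, pre-tax earnings = €15,498,150.70.
Degree of combined leverage = contribution ÷ (EBIT − I) = €29,348,150.70 ÷ €15,498,150.70 = 1.8937.
%ΔEPS = DCL × %ΔSales = 1.8937 × -16.3% = -30.9%.

-30.9%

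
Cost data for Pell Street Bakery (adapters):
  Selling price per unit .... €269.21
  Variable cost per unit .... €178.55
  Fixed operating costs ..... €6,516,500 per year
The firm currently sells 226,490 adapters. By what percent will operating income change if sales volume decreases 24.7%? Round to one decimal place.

-36.2%

Contribution at this volume is 226,490 × €90.66 = €20,533,583.40.
Operating income = contribution − fixed costs = €20,533,583.40 − €6,516,500 = €14,017,083.40.
Degree of operating leverage = €20,533,583.40 / €14,017,083.40 = 1.4649.
Operating income changes by 1.4649 × -24.7% = -36.2%.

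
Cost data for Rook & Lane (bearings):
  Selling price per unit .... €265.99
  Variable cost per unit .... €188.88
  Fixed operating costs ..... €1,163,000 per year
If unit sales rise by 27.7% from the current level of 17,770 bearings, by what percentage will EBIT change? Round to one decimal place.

+183.1%

Contribution at this volume is 17,770 × €77.11 = €1,370,244.70.
EBIT = €1,370,244.70 − €1,163,000 = €207,244.70.
So DOL = total CM / EBIT = €1,370,244.70 / €207,244.70 = 6.6117.
So EBIT moves 6.6117 × (+27.7%) = +183.1%.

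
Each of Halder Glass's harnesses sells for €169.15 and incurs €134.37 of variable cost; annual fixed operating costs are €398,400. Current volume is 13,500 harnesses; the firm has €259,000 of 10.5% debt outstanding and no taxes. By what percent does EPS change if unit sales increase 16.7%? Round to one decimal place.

At 13,500 units, contribution = 13,500 × €34.78 = €469,530.00.
EBIT = €469,530.00 − €398,400 = €71,130.00.
Interest = €27,195.00, so EBIT − I = €43,935.00.
DCL = total CM / (EBIT − I) = €469,530.00 / €43,935.00 = 10.6869.
EPS therefore changes by 10.6869 × (+16.7%) = +178.5%.

+178.5%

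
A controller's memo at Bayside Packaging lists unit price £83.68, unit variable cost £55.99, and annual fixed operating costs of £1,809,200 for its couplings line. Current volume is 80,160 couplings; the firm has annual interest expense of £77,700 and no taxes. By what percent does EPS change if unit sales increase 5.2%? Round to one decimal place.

Total contribution margin = 80,160 × £27.69 = £2,219,630.40.
Subtracting fixed costs: EBIT = £2,219,630.40 − £1,809,200 = £410,430.40.
Interest = £77,700.00, so EBIT − I = £332,730.40.
Degree of combined leverage = contribution ÷ (EBIT − I) = £2,219,630.40 ÷ £332,730.40 = 6.6710.
%ΔEPS = DCL × %ΔSales = 6.6710 × +5.2% = +34.7%.

+34.7%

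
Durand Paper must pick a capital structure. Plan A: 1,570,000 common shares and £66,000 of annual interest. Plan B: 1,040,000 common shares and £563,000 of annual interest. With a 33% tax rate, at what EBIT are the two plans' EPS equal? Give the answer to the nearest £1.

£1,538,245

Set EPS_A = EPS_B: (EBIT − £66,000)(1 − 0.33) ÷ 1,570,000 = (EBIT − £563,000)(1 − 0.33) ÷ 1,040,000.
The (1 − t) factor cancels: (EBIT − 66,000) × 1,040,000 = (EBIT − 563,000) × 1,570,000.
Solving, EBIT = (563,000·1,570,000 − 66,000·1,040,000) / (1,570,000 − 1,040,000) = 815,270,000,000 / 530,000 = 1,538,245.28.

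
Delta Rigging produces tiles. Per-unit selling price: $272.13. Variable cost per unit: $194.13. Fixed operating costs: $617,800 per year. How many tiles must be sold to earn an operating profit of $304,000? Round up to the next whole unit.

Unit CM = price − variable cost = $272.13 − $194.13 = $78.00.
Units = (FC + target) / CM = ($617,800 + $304,000) / $78.00 = 11,817.95, so 11,818 tiles.

11,818 tiles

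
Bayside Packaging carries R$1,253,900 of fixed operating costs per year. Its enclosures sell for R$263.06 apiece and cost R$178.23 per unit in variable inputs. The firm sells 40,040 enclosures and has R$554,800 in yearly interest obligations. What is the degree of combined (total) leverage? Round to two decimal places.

2.14

Total contribution margin = 40,040 × R$84.83 = R$3,396,593.20.
EBIT = R$3,396,593.20 − R$1,253,900 = R$2,142,693.20. Interest = R$554,800.00.
DOL = R$3,396,593.20 ÷ R$2,142,693.20 = 1.5852; DFL = R$2,142,693.20 ÷ R$1,587,893.20 = 1.3494.
DCL = DOL × DFL = 1.5852 × 1.3494 = 2.1391.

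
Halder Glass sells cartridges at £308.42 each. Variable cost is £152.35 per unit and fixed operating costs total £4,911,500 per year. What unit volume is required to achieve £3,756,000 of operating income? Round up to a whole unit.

Unit CM = price − variable cost = £308.42 − £152.35 = £156.07.
Required volume = (fixed costs + target profit) ÷ CM = (£4,911,500 + £3,756,000) ÷ £156.07 = 55,535.98, so 55,536 cartridges.

55,536 cartridges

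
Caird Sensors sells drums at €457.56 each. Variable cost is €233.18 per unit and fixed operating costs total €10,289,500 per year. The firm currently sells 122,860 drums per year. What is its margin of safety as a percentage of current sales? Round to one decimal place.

Each unit contributes €457.56 − €233.18 = €224.38. Break-even units = €10,289,500 ÷ €224.38 = 45,857.47; break-even revenue = 45,857.47 × €457.56 = €20,982,545.77.
Current sales = 122,860 × €457.56 = €56,215,821.60.
Margin of safety = (€56,215,821.60 − €20,982,545.77) ÷ €56,215,821.60 = 62.7%.

62.7%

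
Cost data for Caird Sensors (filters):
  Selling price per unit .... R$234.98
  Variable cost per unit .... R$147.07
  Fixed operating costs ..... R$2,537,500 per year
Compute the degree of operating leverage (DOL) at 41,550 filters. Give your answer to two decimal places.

3.28

Contribution at this volume is 41,550 × R$87.91 = R$3,652,660.50.
Subtracting fixed costs: EBIT = R$3,652,660.50 − R$2,537,500 = R$1,115,160.50.
DOL = contribution ÷ EBIT = R$3,652,660.50 ÷ R$1,115,160.50 = 3.2755.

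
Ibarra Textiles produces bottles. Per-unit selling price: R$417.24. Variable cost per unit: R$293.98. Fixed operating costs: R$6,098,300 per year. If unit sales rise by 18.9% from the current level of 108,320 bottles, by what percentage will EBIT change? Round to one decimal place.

Total contribution margin = 108,320 × R$123.26 = R$13,351,523.20.
EBIT = R$13,351,523.20 − R$6,098,300 = R$7,253,223.20.
DOL = contribution ÷ EBIT = R$13,351,523.20 ÷ R$7,253,223.20 = 1.8408.
So EBIT moves 1.8408 × (+18.9%) = +34.8%.

+34.8%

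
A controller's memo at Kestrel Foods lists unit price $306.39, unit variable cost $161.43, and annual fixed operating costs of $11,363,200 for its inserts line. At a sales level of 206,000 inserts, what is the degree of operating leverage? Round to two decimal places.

Contribution at this volume is 206,000 × $144.96 = $29,861,760.00.
EBIT = $29,861,760.00 − $11,363,200 = $18,498,560.00.
DOL = contribution ÷ EBIT = $29,861,760.00 ÷ $18,498,560.00 = 1.6143.

1.61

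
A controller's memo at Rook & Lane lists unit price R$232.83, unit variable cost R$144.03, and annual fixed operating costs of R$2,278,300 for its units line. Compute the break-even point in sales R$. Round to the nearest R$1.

R$5,973,610

Contribution margin per unit = R$232.83 − R$144.03 = R$88.80, a CM ratio of R$88.80 ÷ R$232.83 = 0.3814.
Break-even revenue = fixed costs × price ÷ CM = R$2,278,300 × R$232.83 ÷ R$88.80 = R$5,973,610.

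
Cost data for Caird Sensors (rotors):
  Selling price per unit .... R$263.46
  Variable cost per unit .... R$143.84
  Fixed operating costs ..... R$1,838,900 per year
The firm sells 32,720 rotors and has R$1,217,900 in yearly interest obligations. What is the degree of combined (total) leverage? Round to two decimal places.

4.57

Contribution at this volume is 32,720 × R$119.62 = R$3,913,966.40.
EBIT = R$3,913,966.40 − R$1,838,900 = R$2,075,066.40. Interest = R$1,217,900.00, so EBIT − I = R$857,166.40.
Degree of total leverage = total CM / (EBIT − interest) = R$3,913,966.40 / R$857,166.40 = 4.5662.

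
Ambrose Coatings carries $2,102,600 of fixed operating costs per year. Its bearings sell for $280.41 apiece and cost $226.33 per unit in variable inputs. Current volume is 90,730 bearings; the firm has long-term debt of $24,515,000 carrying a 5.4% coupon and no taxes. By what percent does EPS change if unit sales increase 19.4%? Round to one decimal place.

At 90,730 units, contribution = 90,730 × $54.08 = $4,906,678.40.
EBIT = $4,906,678.40 − $2,102,600 = $2,804,078.40.
After interest of $1,323,810.00, pre-tax earnings = $1,480,268.40.
DCL = total CM / (EBIT − I) = $4,906,678.40 / $1,480,268.40 = 3.3147.
EPS therefore changes by 3.3147 × (+19.4%) = +64.3%.

+64.3%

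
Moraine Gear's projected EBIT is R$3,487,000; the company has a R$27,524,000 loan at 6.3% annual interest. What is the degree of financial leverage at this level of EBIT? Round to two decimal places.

Annual interest charges come to R$1,734,012.00.
DFL = EBIT ÷ (EBIT − I) = R$3,487,000 ÷ (R$3,487,000 − R$1,734,012.00) = R$3,487,000 ÷ R$1,752,988.00 = 1.9892.

1.99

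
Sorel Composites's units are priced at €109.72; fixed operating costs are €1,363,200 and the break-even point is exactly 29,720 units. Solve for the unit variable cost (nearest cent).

€63.85

Contribution per unit must be FC / Q = €1,363,200 / 29,720 = €45.8681.
Variable cost per unit = €109.72 − €45.8681 = €63.85.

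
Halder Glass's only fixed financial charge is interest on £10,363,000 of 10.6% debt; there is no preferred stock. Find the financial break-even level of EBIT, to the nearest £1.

Annual interest = 10.6% × £10,363,000 = £1,098,478.00.
Without preferred stock the financial break-even is simply EBIT = interest = £1,098,478.00.

£1,098,478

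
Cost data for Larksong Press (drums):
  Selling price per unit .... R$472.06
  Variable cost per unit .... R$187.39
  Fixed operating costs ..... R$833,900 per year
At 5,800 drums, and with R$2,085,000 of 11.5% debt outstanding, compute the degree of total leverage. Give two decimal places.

Total contribution margin = 5,800 × R$284.67 = R$1,651,086.00.
EBIT = R$1,651,086.00 − R$833,900 = R$817,186.00. Interest = R$239,775.00, so EBIT − I = R$577,411.00.
DCL = contribution ÷ (EBIT − I) = R$1,651,086.00 ÷ R$577,411.00 = 2.8595.

2.86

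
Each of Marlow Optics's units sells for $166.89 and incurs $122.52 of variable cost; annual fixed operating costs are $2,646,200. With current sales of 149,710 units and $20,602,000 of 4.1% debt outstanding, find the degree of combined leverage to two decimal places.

2.11

Contribution at this volume is 149,710 × $44.37 = $6,642,632.70.
EBIT = $6,642,632.70 − $2,646,200 = $3,996,432.70. Interest = $844,682.00, so EBIT − I = $3,151,750.70.
DCL = contribution ÷ (EBIT − I) = $6,642,632.70 ÷ $3,151,750.70 = 2.1076.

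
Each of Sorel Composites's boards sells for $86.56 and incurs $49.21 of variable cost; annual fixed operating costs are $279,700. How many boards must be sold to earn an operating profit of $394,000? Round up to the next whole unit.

18,038 boards

Each unit contributes $86.56 − $49.21 = $37.35.
Units = (FC + target) / CM = ($279,700 + $394,000) / $37.35 = 18,037.48, so 18,038 boards.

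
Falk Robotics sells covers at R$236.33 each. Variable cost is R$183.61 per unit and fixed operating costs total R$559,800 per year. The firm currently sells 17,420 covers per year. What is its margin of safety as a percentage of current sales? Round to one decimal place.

39.0%

Unit CM = price − variable cost = R$236.33 − R$183.61 = R$52.72. Break-even units = R$559,800 ÷ R$52.72 = 10,618.36; break-even revenue = 10,618.36 × R$236.33 = R$2,509,437.29.
Current sales = 17,420 × R$236.33 = R$4,116,868.60.
Margin of safety = (R$4,116,868.60 − R$2,509,437.29) ÷ R$4,116,868.60 = 39.0%.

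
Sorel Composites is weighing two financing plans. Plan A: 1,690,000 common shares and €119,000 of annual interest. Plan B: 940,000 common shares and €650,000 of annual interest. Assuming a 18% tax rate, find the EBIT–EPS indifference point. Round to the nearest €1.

Set EPS_A = EPS_B: (EBIT − €119,000)(1 − 0.18) ÷ 1,690,000 = (EBIT − €650,000)(1 − 0.18) ÷ 940,000.
The (1 − t) factor cancels: (EBIT − 119,000) × 940,000 = (EBIT − 650,000) × 1,690,000.
Solving, EBIT = (650,000·1,690,000 − 119,000·940,000) / (1,690,000 − 940,000) = 986,640,000,000 / 750,000 = 1,315,520.00.

€1,315,520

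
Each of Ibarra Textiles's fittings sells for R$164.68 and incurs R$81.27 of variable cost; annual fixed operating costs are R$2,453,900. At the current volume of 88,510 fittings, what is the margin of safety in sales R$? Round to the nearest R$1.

R$9,730,985

Unit CM = price − variable cost = R$164.68 − R$81.27 = R$83.41. Break-even units = R$2,453,900 ÷ R$83.41 = 29,419.73; break-even revenue = 29,419.73 × R$164.68 = R$4,844,841.77.
Actual sales revenue = 88,510 × R$164.68 = R$14,575,826.80.
Margin of safety = R$14,575,826.80 − R$4,844,841.77 = R$9,730,985.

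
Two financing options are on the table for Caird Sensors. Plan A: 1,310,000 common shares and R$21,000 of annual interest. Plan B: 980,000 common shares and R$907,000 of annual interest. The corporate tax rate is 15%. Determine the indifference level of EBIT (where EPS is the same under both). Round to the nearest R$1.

At indifference, (EBIT − 21,000)(1 − t)/1,310,000 = (EBIT − 907,000)(1 − t)/980,000.
Cancelling (1 − t) and cross-multiplying: 980,000·(EBIT − 21,000) = 1,310,000·(EBIT − 907,000).
EBIT × (1,310,000 − 980,000) = 907,000 × 1,310,000 − 21,000 × 980,000 = 1,167,590,000,000, so EBIT = 1,167,590,000,000 ÷ 330,000 = 3,538,151.52.

R$3,538,152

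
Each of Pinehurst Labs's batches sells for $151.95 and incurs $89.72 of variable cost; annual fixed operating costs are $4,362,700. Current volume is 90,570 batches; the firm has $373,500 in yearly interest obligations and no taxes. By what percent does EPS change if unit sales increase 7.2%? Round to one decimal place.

+45.1%

At 90,570 units, contribution = 90,570 × $62.23 = $5,636,171.10.
EBIT = $5,636,171.10 − $4,362,700 = $1,273,471.10.
After interest of $373,500.00, pre-tax earnings = $899,971.10.
Degree of combined leverage = contribution ÷ (EBIT − I) = $5,636,171.10 ÷ $899,971.10 = 6.2626.
EPS therefore changes by 6.2626 × (+7.2%) = +45.1%.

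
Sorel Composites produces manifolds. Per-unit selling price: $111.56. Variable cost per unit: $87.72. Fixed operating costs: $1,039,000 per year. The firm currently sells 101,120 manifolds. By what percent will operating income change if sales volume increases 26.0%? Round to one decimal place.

+45.7%

At 101,120 units, contribution = 101,120 × $23.84 = $2,410,700.80.
Subtracting fixed costs: EBIT = $2,410,700.80 − $1,039,000 = $1,371,700.80.
DOL = contribution ÷ EBIT = $2,410,700.80 ÷ $1,371,700.80 = 1.7575.
%ΔEBIT = DOL × %ΔSales = 1.7575 × +26.0% = +45.7%.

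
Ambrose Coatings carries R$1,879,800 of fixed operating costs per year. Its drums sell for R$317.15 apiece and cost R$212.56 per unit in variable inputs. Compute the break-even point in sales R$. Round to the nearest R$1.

R$5,700,149

CM per unit = R$317.15 − R$212.56 = R$104.59; CM ratio = R$104.59 / R$317.15 = 0.3298.
Break-even revenue = fixed costs × price ÷ CM = R$1,879,800 × R$317.15 ÷ R$104.59 = R$5,700,149.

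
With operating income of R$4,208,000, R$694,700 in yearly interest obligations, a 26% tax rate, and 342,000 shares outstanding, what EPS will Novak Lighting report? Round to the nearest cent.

Interest = R$694,700.00, so EBT = R$4,208,000 − R$694,700.00 = R$3,513,300.00.
Net income = R$3,513,300.00 × (1 − 0.26) = R$2,599,842.00.
Per share: R$2,599,842.00 / 342,000 shares = R$7.60.

R$7.60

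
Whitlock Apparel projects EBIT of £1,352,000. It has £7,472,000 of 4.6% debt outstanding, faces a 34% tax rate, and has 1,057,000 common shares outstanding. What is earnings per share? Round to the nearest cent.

£0.63

Pre-tax income = £1,352,000 − £343,712.00 = £1,008,288.00.
After tax at 34%: net income = £1,008,288.00 × 0.66 = £665,470.08.
Per share: £665,470.08 / 1,057,000 shares = £0.63.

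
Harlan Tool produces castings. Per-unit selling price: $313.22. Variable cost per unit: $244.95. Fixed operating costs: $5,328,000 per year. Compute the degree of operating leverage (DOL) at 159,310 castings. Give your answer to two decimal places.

1.96

At 159,310 units, contribution = 159,310 × $68.27 = $10,876,093.70.
EBIT = $10,876,093.70 − $5,328,000 = $5,548,093.70.
DOL = contribution ÷ EBIT = $10,876,093.70 ÷ $5,548,093.70 = 1.9603.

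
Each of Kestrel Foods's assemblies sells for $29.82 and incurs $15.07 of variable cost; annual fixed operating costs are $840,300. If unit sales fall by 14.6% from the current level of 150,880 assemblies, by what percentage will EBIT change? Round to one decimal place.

Contribution at this volume is 150,880 × $14.75 = $2,225,480.00.
Operating income = contribution − fixed costs = $2,225,480.00 − $840,300 = $1,385,180.00.
DOL = contribution ÷ EBIT = $2,225,480.00 ÷ $1,385,180.00 = 1.6066.
%ΔEBIT = DOL × %ΔSales = 1.6066 × -14.6% = -23.5%.

-23.5%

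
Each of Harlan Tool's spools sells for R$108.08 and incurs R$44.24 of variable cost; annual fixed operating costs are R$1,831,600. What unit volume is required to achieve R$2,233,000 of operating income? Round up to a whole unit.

63,669 spools

Each unit contributes R$108.08 − R$44.24 = R$63.84.
Units = (FC + target) / CM = (R$1,831,600 + R$2,233,000) / R$63.84 = 63,668.55, so 63,669 spools.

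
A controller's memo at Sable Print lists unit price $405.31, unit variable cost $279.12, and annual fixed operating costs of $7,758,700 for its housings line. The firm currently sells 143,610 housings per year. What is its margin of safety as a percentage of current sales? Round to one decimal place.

57.2%

Contribution margin per unit = $405.31 − $279.12 = $126.19. Break-even units = $7,758,700 ÷ $126.19 = 61,484.27; break-even revenue = 61,484.27 × $405.31 = $24,920,189.37.
Current sales = 143,610 × $405.31 = $58,206,569.10.
Margin of safety = ($58,206,569.10 − $24,920,189.37) ÷ $58,206,569.10 = 57.2%.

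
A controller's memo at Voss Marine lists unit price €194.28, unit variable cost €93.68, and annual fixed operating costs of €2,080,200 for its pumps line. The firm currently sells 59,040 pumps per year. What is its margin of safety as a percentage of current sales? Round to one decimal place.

Unit CM = price − variable cost = €194.28 − €93.68 = €100.60. Break-even units = €2,080,200 ÷ €100.60 = 20,677.93; break-even revenue = 20,677.93 × €194.28 = €4,017,308.71.
Actual sales revenue = 59,040 × €194.28 = €11,470,291.20.
Margin of safety = (€11,470,291.20 − €4,017,308.71) ÷ €11,470,291.20 = 65.0%.

65.0%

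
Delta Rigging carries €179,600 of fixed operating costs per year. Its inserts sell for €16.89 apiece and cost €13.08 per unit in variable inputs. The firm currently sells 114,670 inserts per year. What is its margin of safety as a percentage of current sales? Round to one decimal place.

Each unit contributes €16.89 − €13.08 = €3.81. Break-even units = €179,600 ÷ €3.81 = 47,139.11; break-even revenue = 47,139.11 × €16.89 = €796,179.53.
Current sales = 114,670 × €16.89 = €1,936,776.30.
Margin of safety = (€1,936,776.30 − €796,179.53) ÷ €1,936,776.30 = 58.9%.

58.9%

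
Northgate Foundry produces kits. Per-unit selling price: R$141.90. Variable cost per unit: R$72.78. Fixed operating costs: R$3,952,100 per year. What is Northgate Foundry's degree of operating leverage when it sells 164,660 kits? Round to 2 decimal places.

1.53

At 164,660 units, contribution = 164,660 × R$69.12 = R$11,381,299.20.
Subtracting fixed costs: EBIT = R$11,381,299.20 − R$3,952,100 = R$7,429,199.20.
So DOL = total CM / EBIT = R$11,381,299.20 / R$7,429,199.20 = 1.5320.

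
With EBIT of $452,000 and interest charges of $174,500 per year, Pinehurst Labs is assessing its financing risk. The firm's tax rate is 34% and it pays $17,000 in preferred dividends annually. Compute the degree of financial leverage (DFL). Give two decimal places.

Interest = $174,500.00.
Preferred dividends grossed up pre-tax: $17,000 / (1 − 0.34) = $25,757.58.
DFL = EBIT ÷ [EBIT − I − D_p/(1−t)] = $452,000 ÷ [$452,000 − $174,500.00 − $25,757.58] = $452,000 ÷ $251,742.42 = 1.7955.

1.80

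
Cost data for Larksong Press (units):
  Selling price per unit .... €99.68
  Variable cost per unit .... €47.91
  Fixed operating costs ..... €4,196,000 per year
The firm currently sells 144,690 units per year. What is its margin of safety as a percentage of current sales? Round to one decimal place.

Each unit contributes €99.68 − €47.91 = €51.77. Break-even units = €4,196,000 ÷ €51.77 = 81,050.80; break-even revenue = 81,050.80 × €99.68 = €8,079,143.91.
Actual sales revenue = 144,690 × €99.68 = €14,422,699.20.
Margin of safety = (€14,422,699.20 − €8,079,143.91) ÷ €14,422,699.20 = 44.0%.

44.0%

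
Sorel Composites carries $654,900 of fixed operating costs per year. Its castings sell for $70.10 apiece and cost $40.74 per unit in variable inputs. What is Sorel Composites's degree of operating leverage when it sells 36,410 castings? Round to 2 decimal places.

Total contribution margin = 36,410 × $29.36 = $1,068,997.60.
EBIT = $1,068,997.60 − $654,900 = $414,097.60.
Degree of operating leverage = $1,068,997.60 / $414,097.60 = 2.5815.

2.58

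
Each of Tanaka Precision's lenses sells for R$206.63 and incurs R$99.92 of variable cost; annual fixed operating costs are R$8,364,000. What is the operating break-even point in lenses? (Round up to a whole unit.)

Unit CM = price − variable cost = R$206.63 − R$99.92 = R$106.71.
Break-even Q = R$8,364,000 / R$106.71 = 78,380.66 → 78,381 lenses.

78,381 lenses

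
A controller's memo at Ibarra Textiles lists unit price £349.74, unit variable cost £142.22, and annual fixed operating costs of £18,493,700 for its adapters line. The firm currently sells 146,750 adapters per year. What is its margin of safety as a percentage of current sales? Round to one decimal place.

Contribution margin per unit = £349.74 − £142.22 = £207.52. Break-even units = £18,493,700 ÷ £207.52 = 89,117.68; break-even revenue = 89,117.68 × £349.74 = £31,168,015.80.
Actual sales revenue = 146,750 × £349.74 = £51,324,345.00.
Margin of safety = (£51,324,345.00 − £31,168,015.80) ÷ £51,324,345.00 = 39.3%.

39.3%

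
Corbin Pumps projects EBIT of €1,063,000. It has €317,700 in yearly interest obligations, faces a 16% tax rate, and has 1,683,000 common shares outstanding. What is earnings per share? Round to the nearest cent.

€0.37

Interest = €317,700.00, so EBT = €1,063,000 − €317,700.00 = €745,300.00.
Net income = €745,300.00 × (1 − 0.16) = €626,052.00.
EPS = €626,052.00 ÷ 1,683,000 = €0.37.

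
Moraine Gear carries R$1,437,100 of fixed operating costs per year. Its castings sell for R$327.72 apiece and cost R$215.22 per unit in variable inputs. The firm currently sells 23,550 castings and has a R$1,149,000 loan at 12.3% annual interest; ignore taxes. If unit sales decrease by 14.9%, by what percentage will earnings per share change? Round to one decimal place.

-36.9%

At 23,550 units, contribution = 23,550 × R$112.50 = R$2,649,375.00.
Subtracting fixed costs: EBIT = R$2,649,375.00 − R$1,437,100 = R$1,212,275.00.
After interest of R$141,327.00, pre-tax earnings = R$1,070,948.00.
Degree of combined leverage = contribution ÷ (EBIT − I) = R$2,649,375.00 ÷ R$1,070,948.00 = 2.4739.
%ΔEPS = DCL × %ΔSales = 2.4739 × -14.9% = -36.9%.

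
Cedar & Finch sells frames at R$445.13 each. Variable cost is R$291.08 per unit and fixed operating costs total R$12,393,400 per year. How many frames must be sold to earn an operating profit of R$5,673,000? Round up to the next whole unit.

117,277 frames

Each unit contributes R$445.13 − R$291.08 = R$154.05.
Required volume = (fixed costs + target profit) ÷ CM = (R$12,393,400 + R$5,673,000) ÷ R$154.05 = 117,276.21, so 117,277 frames.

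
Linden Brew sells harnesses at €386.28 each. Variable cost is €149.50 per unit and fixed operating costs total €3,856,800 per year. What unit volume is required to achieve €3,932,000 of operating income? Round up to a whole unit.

32,895 harnesses

Each unit contributes €386.28 − €149.50 = €236.78.
Need Q such that Q × €236.78 − €3,856,800 = €3,932,000, i.e. Q = €7,788,800 / €236.78 = 32,894.67 → 32,895.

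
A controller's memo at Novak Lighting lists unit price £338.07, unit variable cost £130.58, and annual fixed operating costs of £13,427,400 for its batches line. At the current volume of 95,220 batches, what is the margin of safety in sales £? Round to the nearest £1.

Each unit contributes £338.07 − £130.58 = £207.49. Break-even units = £13,427,400 ÷ £207.49 = 64,713.48; break-even revenue = 64,713.48 × £338.07 = £21,877,686.24.
Actual sales revenue = 95,220 × £338.07 = £32,191,025.40.
Margin of safety = £32,191,025.40 − £21,877,686.24 = £10,313,339.

£10,313,339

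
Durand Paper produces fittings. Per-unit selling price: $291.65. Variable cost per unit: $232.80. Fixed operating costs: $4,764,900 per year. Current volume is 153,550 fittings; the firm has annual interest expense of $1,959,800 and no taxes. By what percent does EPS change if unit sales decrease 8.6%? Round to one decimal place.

Contribution at this volume is 153,550 × $58.85 = $9,036,417.50.
Subtracting fixed costs: EBIT = $9,036,417.50 − $4,764,900 = $4,271,517.50.
Interest = $1,959,800.00, so EBIT − I = $2,311,717.50.
Degree of combined leverage = contribution ÷ (EBIT − I) = $9,036,417.50 ÷ $2,311,717.50 = 3.9090.
EPS therefore changes by 3.9090 × (-8.6%) = -33.6%.

-33.6%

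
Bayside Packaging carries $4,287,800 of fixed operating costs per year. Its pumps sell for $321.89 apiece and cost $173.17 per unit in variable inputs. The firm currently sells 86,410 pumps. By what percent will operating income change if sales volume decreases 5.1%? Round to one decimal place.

-7.7%

Total contribution margin = 86,410 × $148.72 = $12,850,895.20.
EBIT = $12,850,895.20 − $4,287,800 = $8,563,095.20.
Degree of operating leverage = $12,850,895.20 / $8,563,095.20 = 1.5007.
%ΔEBIT = DOL × %ΔSales = 1.5007 × -5.1% = -7.7%.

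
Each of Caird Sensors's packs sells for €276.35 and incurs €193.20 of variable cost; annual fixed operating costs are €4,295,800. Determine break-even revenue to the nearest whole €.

CM per unit = €276.35 − €193.20 = €83.15; CM ratio = €83.15 / €276.35 = 0.3009.
Break-even revenue = fixed costs × price ÷ CM = €4,295,800 × €276.35 ÷ €83.15 = €14,277,142.

€14,277,142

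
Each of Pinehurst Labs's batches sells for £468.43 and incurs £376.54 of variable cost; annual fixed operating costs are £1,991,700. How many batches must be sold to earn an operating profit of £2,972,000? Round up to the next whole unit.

Contribution margin per unit = £468.43 − £376.54 = £91.89.
Need Q such that Q × £91.89 − £1,991,700 = £2,972,000, i.e. Q = £4,963,700 / £91.89 = 54,017.85 → 54,018.

54,018 batches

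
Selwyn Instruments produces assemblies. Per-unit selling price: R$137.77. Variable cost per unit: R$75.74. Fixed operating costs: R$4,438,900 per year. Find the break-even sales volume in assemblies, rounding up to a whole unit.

71,561 assemblies

Unit CM = price − variable cost = R$137.77 − R$75.74 = R$62.03.
Break-even Q = R$4,438,900 / R$62.03 = 71,560.54 → 71,561 assemblies.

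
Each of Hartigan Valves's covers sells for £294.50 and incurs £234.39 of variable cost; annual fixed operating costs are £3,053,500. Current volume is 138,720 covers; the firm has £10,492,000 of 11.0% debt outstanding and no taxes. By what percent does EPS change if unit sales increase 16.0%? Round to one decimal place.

At 138,720 units, contribution = 138,720 × £60.11 = £8,338,459.20.
Operating income = contribution − fixed costs = £8,338,459.20 − £3,053,500 = £5,284,959.20.
Interest = £1,154,120.00, so EBIT − I = £4,130,839.20.
DCL = total CM / (EBIT − I) = £8,338,459.20 / £4,130,839.20 = 2.0186.
EPS therefore changes by 2.0186 × (+16.0%) = +32.3%.

+32.3%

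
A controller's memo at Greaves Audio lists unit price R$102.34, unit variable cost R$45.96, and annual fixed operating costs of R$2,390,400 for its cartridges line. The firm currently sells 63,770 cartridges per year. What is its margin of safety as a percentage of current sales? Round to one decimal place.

Contribution margin per unit = R$102.34 − R$45.96 = R$56.38. Break-even units = R$2,390,400 ÷ R$56.38 = 42,398.01; break-even revenue = 42,398.01 × R$102.34 = R$4,339,012.70.
Actual sales revenue = 63,770 × R$102.34 = R$6,526,221.80.
Margin of safety = (R$6,526,221.80 − R$4,339,012.70) ÷ R$6,526,221.80 = 33.5%.

33.5%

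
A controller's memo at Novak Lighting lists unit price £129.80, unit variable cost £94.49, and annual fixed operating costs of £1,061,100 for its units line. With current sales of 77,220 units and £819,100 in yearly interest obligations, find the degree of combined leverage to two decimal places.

At 77,220 units, contribution = 77,220 × £35.31 = £2,726,638.20.
EBIT = £2,726,638.20 − £1,061,100 = £1,665,538.20. Interest = £819,100.00, so EBIT − I = £846,438.20.
Degree of total leverage = total CM / (EBIT − interest) = £2,726,638.20 / £846,438.20 = 3.2213.

3.22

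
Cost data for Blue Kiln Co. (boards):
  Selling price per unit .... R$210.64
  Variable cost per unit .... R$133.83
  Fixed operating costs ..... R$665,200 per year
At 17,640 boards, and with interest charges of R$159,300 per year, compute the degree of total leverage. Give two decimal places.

Contribution at this volume is 17,640 × R$76.81 = R$1,354,928.40.
Operating income = contribution − fixed costs = R$1,354,928.40 − R$665,200 = R$689,728.40. Interest = R$159,300.00, so EBIT − I = R$530,428.40.
Degree of total leverage = total CM / (EBIT − interest) = R$1,354,928.40 / R$530,428.40 = 2.5544.

2.55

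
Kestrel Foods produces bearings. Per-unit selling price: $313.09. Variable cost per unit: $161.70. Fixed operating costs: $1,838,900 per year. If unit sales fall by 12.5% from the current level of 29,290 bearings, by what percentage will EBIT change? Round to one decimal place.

At 29,290 units, contribution = 29,290 × $151.39 = $4,434,213.10.
Subtracting fixed costs: EBIT = $4,434,213.10 − $1,838,900 = $2,595,313.10.
DOL = contribution ÷ EBIT = $4,434,213.10 ÷ $2,595,313.10 = 1.7085.
Operating income changes by 1.7085 × -12.5% = -21.4%.

-21.4%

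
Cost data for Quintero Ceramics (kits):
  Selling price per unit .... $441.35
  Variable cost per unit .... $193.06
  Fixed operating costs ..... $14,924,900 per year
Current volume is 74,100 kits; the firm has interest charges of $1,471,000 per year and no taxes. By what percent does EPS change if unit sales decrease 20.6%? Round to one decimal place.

-189.3%

Contribution at this volume is 74,100 × $248.29 = $18,398,289.00.
EBIT = $18,398,289.00 − $14,924,900 = $3,473,389.00.
After interest of $1,471,000.00, pre-tax earnings = $2,002,389.00.
Degree of combined leverage = contribution ÷ (EBIT − I) = $18,398,289.00 ÷ $2,002,389.00 = 9.1882.
%ΔEPS = DCL × %ΔSales = 9.1882 × -20.6% = -189.3%.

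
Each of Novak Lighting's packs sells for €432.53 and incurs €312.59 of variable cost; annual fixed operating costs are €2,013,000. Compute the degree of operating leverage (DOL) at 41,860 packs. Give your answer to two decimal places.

1.67

Total contribution margin = 41,860 × €119.94 = €5,020,688.40.
Subtracting fixed costs: EBIT = €5,020,688.40 − €2,013,000 = €3,007,688.40.
DOL = contribution ÷ EBIT = €5,020,688.40 ÷ €3,007,688.40 = 1.6693.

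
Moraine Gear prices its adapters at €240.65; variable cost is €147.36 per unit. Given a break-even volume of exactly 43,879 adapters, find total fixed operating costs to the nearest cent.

€4,093,471.91

Unit CM = price − variable cost = €240.65 − €147.36 = €93.29.
Fixed costs = break-even units × CM = 43,879 × €93.29 = €4,093,471.91.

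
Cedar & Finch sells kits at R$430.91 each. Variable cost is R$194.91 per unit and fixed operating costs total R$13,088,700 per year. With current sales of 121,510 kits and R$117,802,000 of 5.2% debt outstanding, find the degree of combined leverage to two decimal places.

Total contribution margin = 121,510 × R$236.00 = R$28,676,360.00.
Operating income = contribution − fixed costs = R$28,676,360.00 − R$13,088,700 = R$15,587,660.00. Interest = R$6,125,704.00.
DOL = R$28,676,360.00 ÷ R$15,587,660.00 = 1.8397; DFL = R$15,587,660.00 ÷ R$9,461,956.00 = 1.6474.
DCL = DOL × DFL = 1.8397 × 1.6474 = 3.0307.

3.03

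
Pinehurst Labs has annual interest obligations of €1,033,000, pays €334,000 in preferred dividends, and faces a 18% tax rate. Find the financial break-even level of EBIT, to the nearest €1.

€1,440,317

Preferred dividends are paid after tax, so their pre-tax equivalent is €334,000 ÷ (1 − 0.18) = €407,317.07.
Financial break-even EBIT = interest + D_p ÷ (1 − t) = €1,033,000 + €407,317.07 = €1,440,317.07.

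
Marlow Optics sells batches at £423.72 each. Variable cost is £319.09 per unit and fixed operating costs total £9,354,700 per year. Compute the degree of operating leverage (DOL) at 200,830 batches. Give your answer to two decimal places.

Contribution at this volume is 200,830 × £104.63 = £21,012,842.90.
EBIT = £21,012,842.90 − £9,354,700 = £11,658,142.90.
DOL = contribution ÷ EBIT = £21,012,842.90 ÷ £11,658,142.90 = 1.8024.

1.80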